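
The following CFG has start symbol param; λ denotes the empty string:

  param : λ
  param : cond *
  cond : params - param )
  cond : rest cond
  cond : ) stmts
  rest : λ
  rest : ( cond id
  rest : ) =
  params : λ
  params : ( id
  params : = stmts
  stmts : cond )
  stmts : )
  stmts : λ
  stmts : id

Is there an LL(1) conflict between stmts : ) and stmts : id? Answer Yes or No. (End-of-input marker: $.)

FIRST()) = { ) } and FIRST(id) = { id }.
The FIRST sets are disjoint and neither alternative is nullable — no conflict.

No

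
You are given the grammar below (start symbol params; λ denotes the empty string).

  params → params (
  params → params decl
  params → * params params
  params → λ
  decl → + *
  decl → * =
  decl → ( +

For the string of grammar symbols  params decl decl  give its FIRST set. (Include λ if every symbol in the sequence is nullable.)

{ (, *, + }

Add FIRST(params)\{λ} = { (, *, + }; params is nullable, continue.
Add FIRST(decl) = { (, *, + }; decl is not nullable, stop.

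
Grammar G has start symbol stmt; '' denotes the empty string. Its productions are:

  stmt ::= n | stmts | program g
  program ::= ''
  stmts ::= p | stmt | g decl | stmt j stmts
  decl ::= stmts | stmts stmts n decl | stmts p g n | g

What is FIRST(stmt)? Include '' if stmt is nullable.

{ g, n, p }

stmt ::= n contributes {n}.
From stmt ::= stmts: add FIRST(stmts) = { g, n, p }.
From stmt ::= program g: program nullable, take FIRST(program) ∪ {g} = { g }.
Union: FIRST(stmt) = { g, n, p }.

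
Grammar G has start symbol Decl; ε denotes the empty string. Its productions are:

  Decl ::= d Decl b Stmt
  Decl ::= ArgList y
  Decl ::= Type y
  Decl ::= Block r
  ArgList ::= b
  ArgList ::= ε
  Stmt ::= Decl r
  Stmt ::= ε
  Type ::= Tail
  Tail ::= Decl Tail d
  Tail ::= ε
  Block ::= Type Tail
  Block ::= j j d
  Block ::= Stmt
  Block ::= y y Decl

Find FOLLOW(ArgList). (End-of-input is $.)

{ y }

In Decl ::= ArgList y: add FIRST(y) = { y }.
Union: FOLLOW(ArgList) = { y }.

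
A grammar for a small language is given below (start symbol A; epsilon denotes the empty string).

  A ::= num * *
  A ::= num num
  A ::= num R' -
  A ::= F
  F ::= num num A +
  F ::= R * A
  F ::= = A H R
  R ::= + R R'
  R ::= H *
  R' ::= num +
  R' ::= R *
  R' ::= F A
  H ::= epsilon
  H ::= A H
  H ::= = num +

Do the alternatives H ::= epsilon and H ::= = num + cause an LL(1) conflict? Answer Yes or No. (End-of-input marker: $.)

Yes

FIRST(epsilon) = { epsilon } and FIRST(= num +) = { = }.
The first alternative is nullable and FOLLOW(H) = { *, +, =, num } shares = with FIRST of the second — conflict.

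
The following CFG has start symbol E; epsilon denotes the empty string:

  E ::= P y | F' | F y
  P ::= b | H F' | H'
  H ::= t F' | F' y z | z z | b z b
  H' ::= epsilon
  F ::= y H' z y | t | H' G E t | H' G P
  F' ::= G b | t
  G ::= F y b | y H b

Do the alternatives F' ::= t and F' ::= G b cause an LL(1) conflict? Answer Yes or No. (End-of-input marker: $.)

Yes

FIRST(t) = { t } and FIRST(G b) = { t, y }.
Both contain t, so the two alternatives are not disjoint — LL(1) conflict.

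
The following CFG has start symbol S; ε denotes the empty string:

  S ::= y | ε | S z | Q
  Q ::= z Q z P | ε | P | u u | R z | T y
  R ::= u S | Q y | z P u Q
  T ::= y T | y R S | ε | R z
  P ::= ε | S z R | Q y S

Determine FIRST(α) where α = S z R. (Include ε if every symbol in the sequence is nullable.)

{ u, y, z }

Add FIRST(S)\{ε} = { u, y, z }; S is nullable, continue.
z is a terminal; add {z} and stop.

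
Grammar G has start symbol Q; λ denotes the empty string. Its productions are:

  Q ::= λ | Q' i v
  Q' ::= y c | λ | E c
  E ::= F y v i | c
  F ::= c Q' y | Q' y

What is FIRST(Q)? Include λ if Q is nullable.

{ c, i, y, λ }

Q ::= λ contributes λ.
From Q ::= Q' i v: Q' nullable, take FIRST(Q') ∪ {i} = { c, i, y }.
Union: FIRST(Q) = { c, i, y, λ }.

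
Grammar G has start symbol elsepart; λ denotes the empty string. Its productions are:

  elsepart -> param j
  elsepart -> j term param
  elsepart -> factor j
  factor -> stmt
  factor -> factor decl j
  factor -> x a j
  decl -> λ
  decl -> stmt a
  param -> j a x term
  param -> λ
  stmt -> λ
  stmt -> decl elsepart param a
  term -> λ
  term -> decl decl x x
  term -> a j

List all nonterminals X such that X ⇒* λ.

Directly nullable (have an λ-production): decl, param, stmt, term.
factor -> stmt with every symbol nullable, so factor is nullable.
No other nonterminal has a production whose RHS symbols are all nullable.

{ decl, factor, param, stmt, term }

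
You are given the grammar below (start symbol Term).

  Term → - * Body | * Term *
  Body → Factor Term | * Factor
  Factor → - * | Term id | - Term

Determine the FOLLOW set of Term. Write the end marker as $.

Term is the start symbol, so $ ∈ FOLLOW(Term).
In Term → * Term *: add FIRST(*) = { * }.
In Body → Factor Term: Term is at the end, add FOLLOW(Body) = { $, *, -, id }.
In Factor → Term id: add FIRST(id) = { id }.
In Factor → - Term: Term is at the end, add FOLLOW(Factor) = { $, *, -, id }.
Union: FOLLOW(Term) = { $, *, -, id }.

{ $, *, -, id }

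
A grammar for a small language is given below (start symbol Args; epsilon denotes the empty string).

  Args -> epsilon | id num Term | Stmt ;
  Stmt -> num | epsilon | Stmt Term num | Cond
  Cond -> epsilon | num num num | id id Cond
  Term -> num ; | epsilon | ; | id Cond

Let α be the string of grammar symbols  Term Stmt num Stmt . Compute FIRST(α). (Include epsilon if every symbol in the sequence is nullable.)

Add FIRST(Term)\{epsilon} = { ;, id, num }; Term is nullable, continue.
Add FIRST(Stmt)\{epsilon} = { ;, id, num }; Stmt is nullable, continue.
num is a terminal; add {num} and stop.

{ ;, id, num }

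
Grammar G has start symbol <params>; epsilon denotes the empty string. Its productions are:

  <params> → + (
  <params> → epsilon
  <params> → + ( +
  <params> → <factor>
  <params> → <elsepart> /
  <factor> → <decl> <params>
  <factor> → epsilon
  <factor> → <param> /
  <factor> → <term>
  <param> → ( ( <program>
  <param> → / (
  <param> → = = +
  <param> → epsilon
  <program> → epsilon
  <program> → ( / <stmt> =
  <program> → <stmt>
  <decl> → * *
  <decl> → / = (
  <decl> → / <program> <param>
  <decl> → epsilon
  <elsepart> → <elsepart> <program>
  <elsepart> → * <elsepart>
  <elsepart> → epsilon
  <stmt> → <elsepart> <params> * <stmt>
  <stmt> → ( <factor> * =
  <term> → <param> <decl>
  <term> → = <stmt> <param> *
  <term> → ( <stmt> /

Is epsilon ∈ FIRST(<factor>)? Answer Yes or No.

Yes

<factor> has an epsilon-production, so <factor> ⇒ epsilon.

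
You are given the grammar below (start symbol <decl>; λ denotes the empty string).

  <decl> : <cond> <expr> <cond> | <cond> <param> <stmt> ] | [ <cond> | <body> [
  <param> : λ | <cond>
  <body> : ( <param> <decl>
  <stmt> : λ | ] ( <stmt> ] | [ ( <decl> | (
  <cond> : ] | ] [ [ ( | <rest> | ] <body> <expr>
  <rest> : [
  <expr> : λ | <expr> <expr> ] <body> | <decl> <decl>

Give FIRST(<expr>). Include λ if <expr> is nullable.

<expr> : λ contributes λ.
From <expr> : <expr> <expr> ] <body>: <expr>, <expr> nullable, take FIRST(<expr>) ∪ FIRST(<expr>) ∪ {]} = { (, [, ] }.
From <expr> : <decl> <decl>: add FIRST(<decl>) = { (, [, ] }.
Union: FIRST(<expr>) = { (, [, ], λ }.

{ (, [, ], λ }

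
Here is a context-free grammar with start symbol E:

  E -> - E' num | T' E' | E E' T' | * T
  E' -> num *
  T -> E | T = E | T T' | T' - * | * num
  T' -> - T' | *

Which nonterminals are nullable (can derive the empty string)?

No nonterminal has an empty production or an RHS whose symbols are all nullable.

{ } (none)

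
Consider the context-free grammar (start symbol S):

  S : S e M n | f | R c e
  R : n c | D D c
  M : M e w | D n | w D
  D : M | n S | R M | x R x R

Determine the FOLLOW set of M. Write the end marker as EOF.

{ c, e, n, w, x }

In S : S e M n: add FIRST(n) = { n }.
In M : M e w: add FIRST(e w) = { e }.
In D : M: M is at the end, add FOLLOW(D) = { c, e, n, w, x }.
In D : R M: M is at the end, add FOLLOW(D) = { c, e, n, w, x }.
Union: FOLLOW(M) = { c, e, n, w, x }.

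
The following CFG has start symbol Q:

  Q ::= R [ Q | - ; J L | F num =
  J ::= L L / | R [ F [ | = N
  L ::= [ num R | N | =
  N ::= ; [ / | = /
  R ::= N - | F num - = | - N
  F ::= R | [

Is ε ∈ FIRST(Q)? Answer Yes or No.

No

No nonterminal in this grammar is nullable.
No production of Q has an RHS whose symbols are all nullable, so Q is not nullable.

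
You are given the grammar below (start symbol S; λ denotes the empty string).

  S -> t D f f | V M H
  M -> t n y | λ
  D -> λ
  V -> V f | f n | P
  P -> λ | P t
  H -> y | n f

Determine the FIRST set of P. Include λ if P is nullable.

P -> λ contributes λ.
From P -> P t: P nullable, take FIRST(P) ∪ {t} = { t }.
Union: FIRST(P) = { t, λ }.

{ t, λ }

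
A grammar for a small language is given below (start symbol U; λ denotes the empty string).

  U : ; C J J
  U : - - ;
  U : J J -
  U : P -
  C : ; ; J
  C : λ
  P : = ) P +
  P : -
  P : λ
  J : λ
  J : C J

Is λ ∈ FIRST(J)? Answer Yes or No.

J has an λ-production, so J ⇒ λ.

Yes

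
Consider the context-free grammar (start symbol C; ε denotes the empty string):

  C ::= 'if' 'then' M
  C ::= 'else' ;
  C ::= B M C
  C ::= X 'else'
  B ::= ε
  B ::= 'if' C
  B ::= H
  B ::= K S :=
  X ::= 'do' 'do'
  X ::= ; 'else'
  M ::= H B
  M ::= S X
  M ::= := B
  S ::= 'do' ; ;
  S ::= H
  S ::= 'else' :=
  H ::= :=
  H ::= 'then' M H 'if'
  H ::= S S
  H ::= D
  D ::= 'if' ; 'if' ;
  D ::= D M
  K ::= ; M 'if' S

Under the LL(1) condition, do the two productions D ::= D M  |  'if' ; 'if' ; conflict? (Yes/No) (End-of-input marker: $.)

FIRST(D M) = { 'if' } and FIRST('if' ; 'if' ;) = { 'if' }.
Both contain 'if', so the two alternatives are not disjoint — LL(1) conflict.

Yes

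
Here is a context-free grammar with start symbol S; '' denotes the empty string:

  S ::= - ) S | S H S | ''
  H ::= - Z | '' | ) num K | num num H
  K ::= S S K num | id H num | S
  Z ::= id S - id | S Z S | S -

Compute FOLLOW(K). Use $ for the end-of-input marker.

{ $, ), -, id, num }

In H ::= ) num K: K is at the end, add FOLLOW(H) = { $, ), -, id, num }.
In K ::= S S K num: add FIRST(num) = { num }.
Union: FOLLOW(K) = { $, ), -, id, num }.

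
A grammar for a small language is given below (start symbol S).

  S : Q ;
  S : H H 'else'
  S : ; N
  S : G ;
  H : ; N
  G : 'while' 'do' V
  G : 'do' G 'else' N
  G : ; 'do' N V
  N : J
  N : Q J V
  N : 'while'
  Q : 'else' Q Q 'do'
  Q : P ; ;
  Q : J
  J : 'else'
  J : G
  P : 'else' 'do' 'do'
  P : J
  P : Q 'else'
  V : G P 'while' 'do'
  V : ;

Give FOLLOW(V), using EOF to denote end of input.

{ EOF, 'do', 'else', 'while', ; }

In G : 'while' 'do' V: V is at the end, add FOLLOW(G) = { EOF, 'do', 'else', 'while', ; }.
In G : ; 'do' N V: V is at the end, add FOLLOW(G) = { EOF, 'do', 'else', 'while', ; }.
In N : Q J V: V is at the end, add FOLLOW(N) = { EOF, 'do', 'else', 'while', ; }.
Union: FOLLOW(V) = { EOF, 'do', 'else', 'while', ; }.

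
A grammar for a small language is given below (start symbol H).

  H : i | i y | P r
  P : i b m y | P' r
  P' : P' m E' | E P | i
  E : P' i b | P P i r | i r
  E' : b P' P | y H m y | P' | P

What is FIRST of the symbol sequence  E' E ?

{ b, i, y }

Add FIRST(E') = { b, i, y }; E' is not nullable, stop.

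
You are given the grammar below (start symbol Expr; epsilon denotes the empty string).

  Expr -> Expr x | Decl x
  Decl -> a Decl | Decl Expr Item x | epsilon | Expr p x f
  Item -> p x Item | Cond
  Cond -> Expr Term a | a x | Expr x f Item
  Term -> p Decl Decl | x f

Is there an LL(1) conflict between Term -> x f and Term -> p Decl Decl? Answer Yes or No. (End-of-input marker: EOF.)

No

FIRST(x f) = { x } and FIRST(p Decl Decl) = { p }.
The FIRST sets are disjoint and neither alternative is nullable — no conflict.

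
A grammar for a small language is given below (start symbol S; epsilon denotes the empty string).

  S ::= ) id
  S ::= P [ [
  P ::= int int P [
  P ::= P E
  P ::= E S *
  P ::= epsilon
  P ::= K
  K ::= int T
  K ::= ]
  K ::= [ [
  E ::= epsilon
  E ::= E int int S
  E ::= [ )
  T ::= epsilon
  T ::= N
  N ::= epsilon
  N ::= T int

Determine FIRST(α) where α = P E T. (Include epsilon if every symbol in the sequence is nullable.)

Add FIRST(P)\{epsilon} = { ), [, ], int }; P is nullable, continue.
Add FIRST(E)\{epsilon} = { [, int }; E is nullable, continue.
Add FIRST(T)\{epsilon} = { int }; T is nullable, continue.
Every symbol is nullable, so include epsilon.

{ ), [, ], int, epsilon }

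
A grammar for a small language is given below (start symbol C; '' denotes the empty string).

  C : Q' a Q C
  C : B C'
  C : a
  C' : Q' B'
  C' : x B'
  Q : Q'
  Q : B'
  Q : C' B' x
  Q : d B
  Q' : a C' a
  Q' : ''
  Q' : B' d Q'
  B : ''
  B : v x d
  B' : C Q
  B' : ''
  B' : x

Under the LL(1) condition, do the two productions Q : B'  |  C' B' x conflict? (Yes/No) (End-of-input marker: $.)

Yes

FIRST(B') = { a, d, v, x, '' } and FIRST(C' B' x) = { a, d, v, x }.
Both contain a, so the two alternatives are not disjoint — LL(1) conflict.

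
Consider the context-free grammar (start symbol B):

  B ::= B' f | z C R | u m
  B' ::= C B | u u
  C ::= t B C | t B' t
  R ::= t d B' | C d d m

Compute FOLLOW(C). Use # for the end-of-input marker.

{ d, t, u, z }

In B ::= z C R: add FIRST(R) = { t }.
In B' ::= C B: add FIRST(B) = { t, u, z }.
In C ::= t B C: C is at the end, add FOLLOW(C) = { d, t, u, z }.
In R ::= C d d m: add FIRST(d d m) = { d }.
Union: FOLLOW(C) = { d, t, u, z }.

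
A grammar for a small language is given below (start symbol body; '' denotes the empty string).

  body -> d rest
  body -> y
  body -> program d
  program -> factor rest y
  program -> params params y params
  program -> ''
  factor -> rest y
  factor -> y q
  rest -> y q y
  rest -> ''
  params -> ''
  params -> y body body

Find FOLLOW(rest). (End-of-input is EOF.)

In body -> d rest: rest is at the end, add FOLLOW(body) = { EOF, d, y }.
In program -> factor rest y: add FIRST(y) = { y }.
In factor -> rest y: add FIRST(y) = { y }.
Union: FOLLOW(rest) = { EOF, d, y }.

{ EOF, d, y }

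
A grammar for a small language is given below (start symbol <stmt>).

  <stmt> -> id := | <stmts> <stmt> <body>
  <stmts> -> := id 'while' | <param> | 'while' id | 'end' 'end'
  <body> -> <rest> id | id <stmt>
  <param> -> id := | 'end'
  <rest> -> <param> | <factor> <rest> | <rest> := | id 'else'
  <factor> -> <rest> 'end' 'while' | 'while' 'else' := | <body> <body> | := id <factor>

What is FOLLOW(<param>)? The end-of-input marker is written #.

{ 'end', 'while', :=, id }

In <stmts> -> <param>: <param> is at the end, add FOLLOW(<stmts>) = { 'end', 'while', :=, id }.
In <rest> -> <param>: <param> is at the end, add FOLLOW(<rest>) = { 'end', :=, id }.
Union: FOLLOW(<param>) = { 'end', 'while', :=, id }.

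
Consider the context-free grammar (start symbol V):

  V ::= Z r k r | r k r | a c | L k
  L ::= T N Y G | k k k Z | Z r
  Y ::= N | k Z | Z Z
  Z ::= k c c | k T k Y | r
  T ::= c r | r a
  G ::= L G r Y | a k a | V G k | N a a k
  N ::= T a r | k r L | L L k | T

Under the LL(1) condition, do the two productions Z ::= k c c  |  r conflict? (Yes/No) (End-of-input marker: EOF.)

No

FIRST(k c c) = { k } and FIRST(r) = { r }.
The FIRST sets are disjoint and neither alternative is nullable — no conflict.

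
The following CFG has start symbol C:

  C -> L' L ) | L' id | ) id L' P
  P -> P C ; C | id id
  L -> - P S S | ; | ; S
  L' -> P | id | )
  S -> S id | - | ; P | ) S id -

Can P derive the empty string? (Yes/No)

No nonterminal in this grammar is nullable.
No production of P has an RHS whose symbols are all nullable, so P is not nullable.

No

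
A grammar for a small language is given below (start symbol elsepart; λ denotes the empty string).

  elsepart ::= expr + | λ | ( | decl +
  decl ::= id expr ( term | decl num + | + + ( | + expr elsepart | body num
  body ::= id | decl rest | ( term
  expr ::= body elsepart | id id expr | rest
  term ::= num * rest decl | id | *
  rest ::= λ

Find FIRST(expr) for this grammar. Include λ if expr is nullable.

{ (, +, id, λ }

From expr ::= body elsepart: add FIRST(body) = { (, +, id }.
expr ::= id id expr contributes {id}.
From expr ::= rest: add FIRST(rest) = { λ } (including λ since rest is nullable).
Union: FIRST(expr) = { (, +, id, λ }.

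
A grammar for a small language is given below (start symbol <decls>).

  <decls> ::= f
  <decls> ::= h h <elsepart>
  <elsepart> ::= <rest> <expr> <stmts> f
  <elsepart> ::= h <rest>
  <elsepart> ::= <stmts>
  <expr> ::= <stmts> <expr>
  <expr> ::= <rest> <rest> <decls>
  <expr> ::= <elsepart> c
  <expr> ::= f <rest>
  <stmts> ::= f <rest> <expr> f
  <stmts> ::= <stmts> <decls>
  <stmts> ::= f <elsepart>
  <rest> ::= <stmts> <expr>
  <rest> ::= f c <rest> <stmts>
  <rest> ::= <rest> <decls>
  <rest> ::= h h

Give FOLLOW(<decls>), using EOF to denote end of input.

{ EOF, c, f, h }

<decls> is the start symbol, so EOF ∈ FOLLOW(<decls>).
In <expr> ::= <rest> <rest> <decls>: <decls> is at the end, add FOLLOW(<expr>) = { EOF, c, f, h }.
In <stmts> ::= <stmts> <decls>: <decls> is at the end, add FOLLOW(<stmts>) = { EOF, c, f, h }.
In <rest> ::= <rest> <decls>: <decls> is at the end, add FOLLOW(<rest>) = { EOF, c, f, h }.
Union: FOLLOW(<decls>) = { EOF, c, f, h }.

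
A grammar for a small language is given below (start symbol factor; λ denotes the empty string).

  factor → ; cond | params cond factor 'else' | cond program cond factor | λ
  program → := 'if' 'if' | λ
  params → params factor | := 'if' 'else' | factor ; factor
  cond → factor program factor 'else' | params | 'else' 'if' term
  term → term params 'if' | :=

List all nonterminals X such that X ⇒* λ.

Directly nullable (have an λ-production): factor, program.
No other nonterminal has a production whose RHS symbols are all nullable.

{ factor, program }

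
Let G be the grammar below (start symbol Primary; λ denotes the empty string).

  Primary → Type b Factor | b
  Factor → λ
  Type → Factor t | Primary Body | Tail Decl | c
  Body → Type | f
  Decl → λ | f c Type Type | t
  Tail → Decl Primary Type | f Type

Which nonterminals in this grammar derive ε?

Directly nullable (have an λ-production): Factor, Decl.
No other nonterminal has a production whose RHS symbols are all nullable.

{ Decl, Factor }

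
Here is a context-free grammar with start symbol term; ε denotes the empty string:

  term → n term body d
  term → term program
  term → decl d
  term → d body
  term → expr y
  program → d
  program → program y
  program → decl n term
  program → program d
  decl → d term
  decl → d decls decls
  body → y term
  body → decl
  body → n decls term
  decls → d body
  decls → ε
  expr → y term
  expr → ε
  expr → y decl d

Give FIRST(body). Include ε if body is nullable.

{ d, n, y }

body → y term contributes {y}.
From body → decl: add FIRST(decl) = { d }.
body → n decls term contributes {n}.
Union: FIRST(body) = { d, n, y }.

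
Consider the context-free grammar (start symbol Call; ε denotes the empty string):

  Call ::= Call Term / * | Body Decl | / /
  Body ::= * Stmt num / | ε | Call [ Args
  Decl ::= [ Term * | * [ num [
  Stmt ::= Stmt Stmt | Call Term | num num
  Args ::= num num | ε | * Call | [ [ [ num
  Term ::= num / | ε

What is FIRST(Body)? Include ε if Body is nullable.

{ *, /, [, ε }

Body ::= * Stmt num / contributes {*}.
Body ::= ε contributes ε.
From Body ::= Call [ Args: add FIRST(Call) = { *, /, [ }.
Union: FIRST(Body) = { *, /, [, ε }.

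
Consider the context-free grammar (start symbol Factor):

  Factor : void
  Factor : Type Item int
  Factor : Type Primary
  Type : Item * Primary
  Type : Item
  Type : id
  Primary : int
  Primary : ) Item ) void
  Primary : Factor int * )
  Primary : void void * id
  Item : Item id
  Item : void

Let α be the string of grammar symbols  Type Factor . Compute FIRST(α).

{ id, void }

Add FIRST(Type) = { id, void }; Type is not nullable, stop.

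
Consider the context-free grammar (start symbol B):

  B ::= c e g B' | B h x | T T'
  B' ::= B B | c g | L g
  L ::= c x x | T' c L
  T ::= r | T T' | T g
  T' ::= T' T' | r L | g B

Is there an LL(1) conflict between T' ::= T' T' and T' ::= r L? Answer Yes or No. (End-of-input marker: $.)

FIRST(T' T') = { g, r } and FIRST(r L) = { r }.
Both contain r, so the two alternatives are not disjoint — LL(1) conflict.

Yes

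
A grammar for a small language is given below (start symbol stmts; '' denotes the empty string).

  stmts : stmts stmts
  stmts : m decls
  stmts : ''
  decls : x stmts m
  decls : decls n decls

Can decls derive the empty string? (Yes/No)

No

Nullable nonterminals: stmts.
No production of decls has an RHS whose symbols are all nullable, so decls is not nullable.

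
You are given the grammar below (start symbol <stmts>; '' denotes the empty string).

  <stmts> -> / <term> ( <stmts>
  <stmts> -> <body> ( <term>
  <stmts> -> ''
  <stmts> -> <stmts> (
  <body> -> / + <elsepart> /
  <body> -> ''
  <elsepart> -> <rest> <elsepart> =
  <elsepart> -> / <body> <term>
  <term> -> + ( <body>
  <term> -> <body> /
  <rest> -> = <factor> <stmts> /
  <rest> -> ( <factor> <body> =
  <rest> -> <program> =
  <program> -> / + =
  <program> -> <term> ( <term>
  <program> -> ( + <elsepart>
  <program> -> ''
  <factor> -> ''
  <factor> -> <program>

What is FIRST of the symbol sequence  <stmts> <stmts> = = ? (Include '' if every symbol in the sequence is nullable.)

{ (, /, = }

Add FIRST(<stmts>)\{''} = { (, / }; <stmts> is nullable, continue.
Add FIRST(<stmts>)\{''} = { (, / }; <stmts> is nullable, continue.
= is a terminal; add {=} and stop.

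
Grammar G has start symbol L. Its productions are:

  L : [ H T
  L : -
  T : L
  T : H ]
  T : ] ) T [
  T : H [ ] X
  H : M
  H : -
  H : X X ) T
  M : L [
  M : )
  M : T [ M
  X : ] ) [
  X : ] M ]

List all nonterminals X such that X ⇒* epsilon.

{ } (none)

No nonterminal has an empty production or an RHS whose symbols are all nullable.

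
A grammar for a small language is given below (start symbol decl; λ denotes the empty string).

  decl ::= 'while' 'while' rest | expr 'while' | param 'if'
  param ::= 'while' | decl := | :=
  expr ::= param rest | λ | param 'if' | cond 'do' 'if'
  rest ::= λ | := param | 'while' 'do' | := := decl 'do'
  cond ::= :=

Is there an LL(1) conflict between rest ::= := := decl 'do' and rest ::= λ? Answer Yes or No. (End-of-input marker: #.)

Yes

FIRST(:= := decl 'do') = { := } and FIRST(λ) = { λ }.
The second alternative is nullable and FOLLOW(rest) = { #, 'do', 'while', := } shares := with FIRST of the first — conflict.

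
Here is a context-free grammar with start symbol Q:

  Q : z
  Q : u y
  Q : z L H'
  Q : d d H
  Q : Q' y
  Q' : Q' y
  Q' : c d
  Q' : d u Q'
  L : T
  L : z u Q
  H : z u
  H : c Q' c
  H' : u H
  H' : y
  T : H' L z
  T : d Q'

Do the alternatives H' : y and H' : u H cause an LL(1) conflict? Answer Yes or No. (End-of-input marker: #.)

FIRST(y) = { y } and FIRST(u H) = { u }.
The FIRST sets are disjoint and neither alternative is nullable — no conflict.

No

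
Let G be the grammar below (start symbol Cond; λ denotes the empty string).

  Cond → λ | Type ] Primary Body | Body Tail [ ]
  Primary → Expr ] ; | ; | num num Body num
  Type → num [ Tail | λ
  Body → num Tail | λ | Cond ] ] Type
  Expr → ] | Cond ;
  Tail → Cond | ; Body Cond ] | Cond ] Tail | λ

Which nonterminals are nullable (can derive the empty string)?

{ Body, Cond, Tail, Type }

Directly nullable (have an λ-production): Cond, Type, Body, Tail.
No other nonterminal has a production whose RHS symbols are all nullable.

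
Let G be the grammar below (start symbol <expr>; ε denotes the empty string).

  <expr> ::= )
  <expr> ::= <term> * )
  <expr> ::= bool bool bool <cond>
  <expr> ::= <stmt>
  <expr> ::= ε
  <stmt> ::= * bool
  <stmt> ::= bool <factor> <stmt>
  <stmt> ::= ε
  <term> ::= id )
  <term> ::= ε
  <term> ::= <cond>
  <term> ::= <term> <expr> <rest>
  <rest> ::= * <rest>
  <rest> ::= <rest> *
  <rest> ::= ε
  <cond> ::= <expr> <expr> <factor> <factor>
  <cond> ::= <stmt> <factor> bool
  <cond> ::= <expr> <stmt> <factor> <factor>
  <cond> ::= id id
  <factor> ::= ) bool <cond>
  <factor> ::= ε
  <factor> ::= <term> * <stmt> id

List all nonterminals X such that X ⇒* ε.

Directly nullable (have an ε-production): <expr>, <stmt>, <term>, <rest>, <factor>.
<cond> ::= <expr> <expr> <factor> <factor> with every symbol nullable, so <cond> is nullable.

{ <cond>, <expr>, <factor>, <rest>, <stmt>, <term> }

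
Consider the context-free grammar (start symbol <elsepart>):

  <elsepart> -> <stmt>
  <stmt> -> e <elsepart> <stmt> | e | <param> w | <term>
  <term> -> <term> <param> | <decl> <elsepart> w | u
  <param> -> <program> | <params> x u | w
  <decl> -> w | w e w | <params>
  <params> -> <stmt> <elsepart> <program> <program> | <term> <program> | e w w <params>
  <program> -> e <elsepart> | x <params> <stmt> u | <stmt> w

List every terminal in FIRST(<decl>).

{ e, u, w, x }

<decl> -> w contributes {w}.
<decl> -> w e w contributes {w}.
From <decl> -> <params>: add FIRST(<params>) = { e, u, w, x }.
Union: FIRST(<decl>) = { e, u, w, x }.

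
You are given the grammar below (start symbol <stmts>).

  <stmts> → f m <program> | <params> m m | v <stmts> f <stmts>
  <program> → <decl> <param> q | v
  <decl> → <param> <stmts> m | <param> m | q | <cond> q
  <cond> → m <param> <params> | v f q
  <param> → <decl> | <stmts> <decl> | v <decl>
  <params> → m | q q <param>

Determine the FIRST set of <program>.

{ f, m, q, v }

From <program> → <decl> <param> q: add FIRST(<decl>) = { f, m, q, v }.
<program> → v contributes {v}.
Union: FIRST(<program>) = { f, m, q, v }.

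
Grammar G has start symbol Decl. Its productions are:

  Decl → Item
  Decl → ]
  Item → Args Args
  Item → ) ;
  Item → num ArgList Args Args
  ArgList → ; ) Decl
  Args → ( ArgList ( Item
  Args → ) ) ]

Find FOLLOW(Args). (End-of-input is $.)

{ $, (, ) }

In Item → Args Args: add FIRST(Args) = { (, ) }.
In Item → Args Args: Args is at the end, add FOLLOW(Item) = { $, (, ) }.
In Item → num ArgList Args Args: add FIRST(Args) = { (, ) }.
In Item → num ArgList Args Args: Args is at the end, add FOLLOW(Item) = { $, (, ) }.
Union: FOLLOW(Args) = { $, (, ) }.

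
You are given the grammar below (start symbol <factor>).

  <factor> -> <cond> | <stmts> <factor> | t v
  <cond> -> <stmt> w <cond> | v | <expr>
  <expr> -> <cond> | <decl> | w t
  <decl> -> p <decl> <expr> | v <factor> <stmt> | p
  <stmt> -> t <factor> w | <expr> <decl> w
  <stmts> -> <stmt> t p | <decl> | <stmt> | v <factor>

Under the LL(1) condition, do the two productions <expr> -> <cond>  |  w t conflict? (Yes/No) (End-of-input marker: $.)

FIRST(<cond>) = { p, t, v, w } and FIRST(w t) = { w }.
Both contain w, so the two alternatives are not disjoint — LL(1) conflict.

Yes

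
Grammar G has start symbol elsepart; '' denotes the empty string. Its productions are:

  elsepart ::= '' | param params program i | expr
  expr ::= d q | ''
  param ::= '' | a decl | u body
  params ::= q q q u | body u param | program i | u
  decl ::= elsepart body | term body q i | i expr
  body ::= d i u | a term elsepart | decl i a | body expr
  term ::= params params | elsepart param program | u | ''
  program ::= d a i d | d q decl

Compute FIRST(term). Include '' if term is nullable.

{ a, d, i, q, u, '' }

From term ::= params params: add FIRST(params) = { a, d, i, q, u }.
From term ::= elsepart param program: elsepart, param nullable, take FIRST(elsepart) ∪ FIRST(param) ∪ FIRST(program) = { a, d, i, q, u }.
term ::= u contributes {u}.
term ::= '' contributes ''.
Union: FIRST(term) = { a, d, i, q, u, '' }.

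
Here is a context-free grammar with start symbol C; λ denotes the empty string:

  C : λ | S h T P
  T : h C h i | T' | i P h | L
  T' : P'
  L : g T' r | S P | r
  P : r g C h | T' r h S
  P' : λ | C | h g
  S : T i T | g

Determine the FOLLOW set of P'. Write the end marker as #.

{ #, g, h, i, r }

In T' : P': P' is at the end, add FOLLOW(T') = { #, g, h, i, r }.
Union: FOLLOW(P') = { #, g, h, i, r }.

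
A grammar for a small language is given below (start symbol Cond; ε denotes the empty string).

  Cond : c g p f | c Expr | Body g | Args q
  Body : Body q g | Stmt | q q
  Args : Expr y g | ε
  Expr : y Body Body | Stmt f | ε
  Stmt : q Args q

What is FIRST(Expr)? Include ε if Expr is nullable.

Expr : y Body Body contributes {y}.
From Expr : Stmt f: add FIRST(Stmt) = { q }.
Expr : ε contributes ε.
Union: FIRST(Expr) = { q, y, ε }.

{ q, y, ε }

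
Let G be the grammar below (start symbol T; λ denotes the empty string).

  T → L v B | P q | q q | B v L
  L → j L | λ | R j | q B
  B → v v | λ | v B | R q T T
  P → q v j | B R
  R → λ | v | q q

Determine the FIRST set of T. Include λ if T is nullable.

From T → L v B: L nullable, take FIRST(L) ∪ {v} = { j, q, v }.
From T → P q: P nullable, take FIRST(P) ∪ {q} = { q, v }.
T → q q contributes {q}.
From T → B v L: B nullable, take FIRST(B) ∪ {v} = { q, v }.
Union: FIRST(T) = { j, q, v }.

{ j, q, v }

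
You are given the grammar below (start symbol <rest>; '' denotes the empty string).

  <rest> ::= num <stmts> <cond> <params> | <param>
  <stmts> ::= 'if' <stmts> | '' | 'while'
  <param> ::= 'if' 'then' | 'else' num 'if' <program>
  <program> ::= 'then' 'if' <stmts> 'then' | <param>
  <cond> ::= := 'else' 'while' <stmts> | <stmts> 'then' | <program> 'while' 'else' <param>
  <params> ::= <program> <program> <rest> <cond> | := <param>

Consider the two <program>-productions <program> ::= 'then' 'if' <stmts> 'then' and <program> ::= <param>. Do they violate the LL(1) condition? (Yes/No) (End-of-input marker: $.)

No

FIRST('then' 'if' <stmts> 'then') = { 'then' } and FIRST(<param>) = { 'else', 'if' }.
The FIRST sets are disjoint and neither alternative is nullable — no conflict.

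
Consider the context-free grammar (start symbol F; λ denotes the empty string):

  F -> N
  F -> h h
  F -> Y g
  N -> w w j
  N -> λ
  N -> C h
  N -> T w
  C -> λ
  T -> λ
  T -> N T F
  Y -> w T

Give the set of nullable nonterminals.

Directly nullable (have an λ-production): N, C, T.
F -> N with every symbol nullable, so F is nullable.
No other nonterminal has a production whose RHS symbols are all nullable.

{ C, F, N, T }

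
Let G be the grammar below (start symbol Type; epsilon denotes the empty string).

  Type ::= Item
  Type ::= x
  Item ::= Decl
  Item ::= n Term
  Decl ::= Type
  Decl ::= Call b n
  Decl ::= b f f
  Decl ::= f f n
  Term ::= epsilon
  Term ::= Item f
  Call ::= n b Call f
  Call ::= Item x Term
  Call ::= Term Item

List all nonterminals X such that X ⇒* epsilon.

{ Term }

Directly nullable (have an epsilon-production): Term.
No other nonterminal has a production whose RHS symbols are all nullable.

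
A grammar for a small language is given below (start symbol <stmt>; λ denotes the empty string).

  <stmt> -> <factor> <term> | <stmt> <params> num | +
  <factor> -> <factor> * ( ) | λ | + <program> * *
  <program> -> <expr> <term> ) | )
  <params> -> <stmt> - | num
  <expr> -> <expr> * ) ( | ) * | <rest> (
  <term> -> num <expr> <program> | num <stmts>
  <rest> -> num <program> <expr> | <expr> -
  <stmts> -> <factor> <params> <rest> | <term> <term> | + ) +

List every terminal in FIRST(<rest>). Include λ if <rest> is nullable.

<rest> -> num <program> <expr> contributes {num}.
From <rest> -> <expr> -: add FIRST(<expr>) = { ), num }.
Union: FIRST(<rest>) = { ), num }.

{ ), num }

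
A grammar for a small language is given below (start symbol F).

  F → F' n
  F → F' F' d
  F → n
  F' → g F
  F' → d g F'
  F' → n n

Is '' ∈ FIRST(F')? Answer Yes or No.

No nonterminal in this grammar is nullable.
No production of F' has an RHS whose symbols are all nullable, so F' is not nullable.

No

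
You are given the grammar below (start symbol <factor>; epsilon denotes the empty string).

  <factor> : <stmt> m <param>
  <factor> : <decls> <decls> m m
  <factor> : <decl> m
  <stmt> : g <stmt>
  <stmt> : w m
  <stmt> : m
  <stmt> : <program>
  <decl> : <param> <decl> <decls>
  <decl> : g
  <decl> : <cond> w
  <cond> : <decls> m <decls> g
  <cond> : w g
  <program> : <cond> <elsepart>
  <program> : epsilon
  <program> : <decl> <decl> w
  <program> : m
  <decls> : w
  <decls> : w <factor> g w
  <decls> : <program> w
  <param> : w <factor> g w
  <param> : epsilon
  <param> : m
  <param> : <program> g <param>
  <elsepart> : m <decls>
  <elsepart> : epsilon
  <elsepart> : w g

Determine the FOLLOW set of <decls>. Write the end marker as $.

{ g, m, w }

In <factor> : <decls> <decls> m m: add FIRST(<decls> m m) = { g, m, w }.
In <factor> : <decls> <decls> m m: add FIRST(m m) = { m }.
In <decl> : <param> <decl> <decls>: <decls> is at the end, add FOLLOW(<decl>) = { g, m, w }.
In <cond> : <decls> m <decls> g: add FIRST(m <decls> g) = { m }.
In <cond> : <decls> m <decls> g: add FIRST(g) = { g }.
In <elsepart> : m <decls>: <decls> is at the end, add FOLLOW(<elsepart>) = { g, m, w }.
Union: FOLLOW(<decls>) = { g, m, w }.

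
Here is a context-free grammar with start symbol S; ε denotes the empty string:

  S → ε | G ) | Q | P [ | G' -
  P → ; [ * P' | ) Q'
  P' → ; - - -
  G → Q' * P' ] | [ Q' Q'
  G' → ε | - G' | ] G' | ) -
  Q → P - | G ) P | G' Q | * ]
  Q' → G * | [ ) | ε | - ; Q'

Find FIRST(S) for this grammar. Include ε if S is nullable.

S → ε contributes ε.
From S → G ): add FIRST(G) = { *, -, [ }.
From S → Q: add FIRST(Q) = { ), *, -, ;, [, ] }.
From S → P [: add FIRST(P) = { ), ; }.
From S → G' -: G' nullable, take FIRST(G') ∪ {-} = { ), -, ] }.
Union: FIRST(S) = { ), *, -, ;, [, ], ε }.

{ ), *, -, ;, [, ], ε }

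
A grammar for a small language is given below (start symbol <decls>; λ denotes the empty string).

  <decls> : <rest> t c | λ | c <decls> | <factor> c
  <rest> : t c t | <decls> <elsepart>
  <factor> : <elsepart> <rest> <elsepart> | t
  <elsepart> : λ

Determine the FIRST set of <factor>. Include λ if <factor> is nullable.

{ c, t, λ }

From <factor> : <elsepart> <rest> <elsepart>: <elsepart>, <rest>, <elsepart> nullable, take FIRST(<elsepart>) ∪ FIRST(<rest>) ∪ FIRST(<elsepart>) = { c, t }; also λ since the whole RHS is nullable.
<factor> : t contributes {t}.
Union: FIRST(<factor>) = { c, t, λ }.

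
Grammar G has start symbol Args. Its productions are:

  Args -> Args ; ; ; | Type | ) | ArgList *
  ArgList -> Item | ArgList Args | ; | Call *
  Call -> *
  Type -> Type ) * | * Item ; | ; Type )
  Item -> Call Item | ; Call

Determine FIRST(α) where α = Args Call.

Add FIRST(Args) = { ), *, ; }; Args is not nullable, stop.

{ ), *, ; }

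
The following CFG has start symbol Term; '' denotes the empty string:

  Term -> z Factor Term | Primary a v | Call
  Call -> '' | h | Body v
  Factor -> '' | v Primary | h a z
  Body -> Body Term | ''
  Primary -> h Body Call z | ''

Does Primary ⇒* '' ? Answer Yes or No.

Yes

Primary has an ''-production, so Primary ⇒ ''.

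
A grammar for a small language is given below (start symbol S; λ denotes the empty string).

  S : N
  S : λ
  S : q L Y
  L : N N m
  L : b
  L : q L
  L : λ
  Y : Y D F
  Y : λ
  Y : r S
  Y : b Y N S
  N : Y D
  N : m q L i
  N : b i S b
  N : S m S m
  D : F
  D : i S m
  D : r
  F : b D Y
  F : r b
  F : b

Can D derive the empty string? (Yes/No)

No

Nullable nonterminals: L, S, Y.
No production of D has an RHS whose symbols are all nullable, so D is not nullable.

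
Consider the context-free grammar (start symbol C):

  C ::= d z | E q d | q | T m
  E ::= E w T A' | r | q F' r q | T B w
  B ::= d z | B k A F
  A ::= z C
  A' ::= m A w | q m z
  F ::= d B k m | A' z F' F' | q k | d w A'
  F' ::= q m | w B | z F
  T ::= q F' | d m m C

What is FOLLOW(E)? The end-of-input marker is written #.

In C ::= E q d: add FIRST(q d) = { q }.
In E ::= E w T A': add FIRST(w T A') = { w }.
Union: FOLLOW(E) = { q, w }.

{ q, w }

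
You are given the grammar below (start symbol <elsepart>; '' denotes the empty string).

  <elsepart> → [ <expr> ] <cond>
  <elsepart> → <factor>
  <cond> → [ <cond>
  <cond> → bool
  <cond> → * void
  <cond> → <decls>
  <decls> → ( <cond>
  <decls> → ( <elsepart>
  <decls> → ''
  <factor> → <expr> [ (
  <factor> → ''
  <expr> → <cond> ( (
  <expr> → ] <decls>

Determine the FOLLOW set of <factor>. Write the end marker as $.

In <elsepart> → <factor>: <factor> is at the end, add FOLLOW(<elsepart>) = { $, (, [, ] }.
Union: FOLLOW(<factor>) = { $, (, [, ] }.

{ $, (, [, ] }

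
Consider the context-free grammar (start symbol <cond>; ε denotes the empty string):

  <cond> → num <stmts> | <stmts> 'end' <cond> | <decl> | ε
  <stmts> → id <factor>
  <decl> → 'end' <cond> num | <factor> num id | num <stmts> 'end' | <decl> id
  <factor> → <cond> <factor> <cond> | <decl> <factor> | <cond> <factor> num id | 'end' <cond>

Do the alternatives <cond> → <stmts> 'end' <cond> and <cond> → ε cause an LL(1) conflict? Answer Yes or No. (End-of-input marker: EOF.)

Yes

FIRST(<stmts> 'end' <cond>) = { id } and FIRST(ε) = { ε }.
The second alternative is nullable and FOLLOW(<cond>) = { EOF, 'end', id, num } shares id with FIRST of the first — conflict.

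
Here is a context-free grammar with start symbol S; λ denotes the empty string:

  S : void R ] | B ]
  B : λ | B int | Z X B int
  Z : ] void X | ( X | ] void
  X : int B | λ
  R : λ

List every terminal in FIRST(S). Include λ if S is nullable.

{ (, ], int, void }

S : void R ] contributes {void}.
From S : B ]: B nullable, take FIRST(B) ∪ {]} = { (, ], int }.
Union: FIRST(S) = { (, ], int, void }.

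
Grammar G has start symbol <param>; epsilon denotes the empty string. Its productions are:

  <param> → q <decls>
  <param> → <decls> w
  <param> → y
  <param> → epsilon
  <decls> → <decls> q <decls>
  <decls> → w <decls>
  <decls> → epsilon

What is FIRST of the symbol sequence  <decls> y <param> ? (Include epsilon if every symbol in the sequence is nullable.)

Add FIRST(<decls>)\{epsilon} = { q, w }; <decls> is nullable, continue.
y is a terminal; add {y} and stop.

{ q, w, y }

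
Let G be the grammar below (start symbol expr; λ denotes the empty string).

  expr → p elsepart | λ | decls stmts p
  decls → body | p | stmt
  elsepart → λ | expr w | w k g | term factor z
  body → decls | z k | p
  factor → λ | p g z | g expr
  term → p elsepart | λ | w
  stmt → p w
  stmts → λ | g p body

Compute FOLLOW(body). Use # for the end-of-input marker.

{ g, p }

In decls → body: body is at the end, add FOLLOW(decls) = { g, p }.
In stmts → g p body: body is at the end, add FOLLOW(stmts) = { p }.
Union: FOLLOW(body) = { g, p }.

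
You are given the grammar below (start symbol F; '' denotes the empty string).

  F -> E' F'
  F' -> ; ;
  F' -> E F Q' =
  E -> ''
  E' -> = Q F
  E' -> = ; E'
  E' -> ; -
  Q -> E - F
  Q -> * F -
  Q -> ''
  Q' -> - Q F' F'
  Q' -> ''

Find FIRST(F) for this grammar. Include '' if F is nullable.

{ ;, = }

From F -> E' F': add FIRST(E') = { ;, = }.
Union: FIRST(F) = { ;, = }.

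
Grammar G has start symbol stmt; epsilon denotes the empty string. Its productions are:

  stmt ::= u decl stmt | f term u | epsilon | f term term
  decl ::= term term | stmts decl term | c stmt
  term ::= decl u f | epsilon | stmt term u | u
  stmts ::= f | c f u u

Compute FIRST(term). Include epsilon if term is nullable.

From term ::= decl u f: decl nullable, take FIRST(decl) ∪ {u} = { c, f, u }.
term ::= epsilon contributes epsilon.
From term ::= stmt term u: stmt, term nullable, take FIRST(stmt) ∪ FIRST(term) ∪ {u} = { c, f, u }.
term ::= u contributes {u}.
Union: FIRST(term) = { c, f, u, epsilon }.

{ c, f, u, epsilon }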